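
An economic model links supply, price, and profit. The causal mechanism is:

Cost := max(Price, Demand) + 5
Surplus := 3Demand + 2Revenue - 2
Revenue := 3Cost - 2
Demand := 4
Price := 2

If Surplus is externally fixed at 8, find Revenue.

The intervention breaks the incoming arrows to Surplus: Surplus := 3Demand + 2Revenue - 2 no longer applies, and Surplus = 8.
Since Revenue is not a descendant of the intervened variable, it is unaffected.
Cost = max(Price, Demand) + 5  [with Price=2, Demand=4]  = 9
Revenue = 3Cost - 2  [with Cost=9]  = 25

25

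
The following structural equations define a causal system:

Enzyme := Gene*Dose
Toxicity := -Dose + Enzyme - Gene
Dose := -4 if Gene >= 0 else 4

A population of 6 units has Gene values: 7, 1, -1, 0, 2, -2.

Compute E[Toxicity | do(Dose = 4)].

do(Dose=4) breaks Dose's dependence on Gene. With Dose=4 fixed, Toxicity across the units is 17, -1, -7, -4, 2, -10, mean -0.5.

-0.5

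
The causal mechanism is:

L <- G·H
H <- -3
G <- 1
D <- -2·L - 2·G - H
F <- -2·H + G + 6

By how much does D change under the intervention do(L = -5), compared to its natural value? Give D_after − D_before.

The intervention breaks the incoming arrows to L: L <- G·H no longer applies, and L = -5.
D = -2·L - 2·G - H  [with L=-5, G=1, H=-3]  = 11
Without intervention: L = G·H  [with G=1, H=-3]  = -3; D = -2·L - 2·G - H  [with L=-3, G=1, H=-3]  = 7.
Change = 11 − 7 = 4.

4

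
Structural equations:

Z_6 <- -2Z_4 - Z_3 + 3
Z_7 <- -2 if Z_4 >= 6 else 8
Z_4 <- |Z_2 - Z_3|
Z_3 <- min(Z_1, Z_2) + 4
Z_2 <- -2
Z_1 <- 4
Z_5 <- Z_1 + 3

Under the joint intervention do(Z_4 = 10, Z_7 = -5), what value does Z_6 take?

The joint intervention fixes Z_4 = 10, Z_7 = -5, removing each variable's own equation.
Z_3 = min(Z_1, Z_2) + 4  [with Z_1=4, Z_2=-2]  = 2
Z_6 = -2Z_4 - Z_3 + 3  [with Z_4=10, Z_3=2]  = -19

-19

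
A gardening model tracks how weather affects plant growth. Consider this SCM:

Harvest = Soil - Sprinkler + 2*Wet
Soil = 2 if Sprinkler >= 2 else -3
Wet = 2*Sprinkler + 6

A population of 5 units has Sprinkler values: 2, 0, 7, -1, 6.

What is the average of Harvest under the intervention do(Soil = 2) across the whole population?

Every unit gets Soil=2 under the intervention. Harvest values become 20, 14, 35, 11, 32; E[Harvest|do(Soil=2)] = 22.4.

22.4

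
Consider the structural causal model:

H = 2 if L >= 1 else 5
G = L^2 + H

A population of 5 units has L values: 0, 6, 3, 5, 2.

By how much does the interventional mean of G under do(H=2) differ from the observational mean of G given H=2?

-3.7

Under do(H=2), H's equation is replaced by H=2 for every unit. Per-unit G: 2, 38, 11, 27, 6. Mean = 16.8.
Observing H=2 restricts to units where H's equation naturally yields 2: L ∈ {6, 3, 5, 2}. In that subpopulation G = 38, 11, 27, 6, mean 20.5.
Difference = 16.8 − 20.5 = -3.7.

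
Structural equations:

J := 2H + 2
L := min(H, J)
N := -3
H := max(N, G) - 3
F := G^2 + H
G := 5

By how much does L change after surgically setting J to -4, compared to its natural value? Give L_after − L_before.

The intervention breaks the incoming arrows to J: J := 2H + 2 no longer applies, and J = -4.
H = max(N, G) - 3  [with N=-3, G=5]  = 2
L = min(H, J)  [with H=2, J=-4]  = -4
Without intervention: H = max(N, G) - 3  [with N=-3, G=5]  = 2; J = 2H + 2  [with H=2]  = 6; L = min(H, J)  [with H=2, J=6]  = 2.
Change = -4 − 2 = -6.

-6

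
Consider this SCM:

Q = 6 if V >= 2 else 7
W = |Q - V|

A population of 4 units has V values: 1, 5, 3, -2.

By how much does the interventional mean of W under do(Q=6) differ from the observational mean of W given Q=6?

2.25

Every unit gets Q=6 under the intervention. W values become 5, 1, 3, 8; E[W|do(Q=6)] = 4.25.
E[W|Q=6] averages over only the 2 units with Q=6 (V = 5, 3): W = 1, 3, mean 2.
Difference = 4.25 − 2 = 2.25.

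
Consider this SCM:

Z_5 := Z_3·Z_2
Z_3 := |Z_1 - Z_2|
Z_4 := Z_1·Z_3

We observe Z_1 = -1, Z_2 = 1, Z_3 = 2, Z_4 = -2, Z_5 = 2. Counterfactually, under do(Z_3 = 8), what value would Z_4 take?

The intervention breaks the incoming arrows to Z_3: Z_3 := |Z_1 - Z_2| no longer applies, and Z_3 = 8.
Z_4 = Z_1·Z_3  [with Z_1=-1, Z_3=8]  = -8

-8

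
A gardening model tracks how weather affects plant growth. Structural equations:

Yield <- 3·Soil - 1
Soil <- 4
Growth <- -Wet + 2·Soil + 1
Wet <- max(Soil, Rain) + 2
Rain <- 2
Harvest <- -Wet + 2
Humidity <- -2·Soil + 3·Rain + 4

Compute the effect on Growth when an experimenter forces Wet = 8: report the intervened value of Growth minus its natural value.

The intervention breaks the incoming arrows to Wet: Wet <- max(Soil, Rain) + 2 no longer applies, and Wet = 8.
Growth = -Wet + 2·Soil + 1  [with Wet=8, Soil=4]  = 1
Without intervention: Wet = max(Soil, Rain) + 2  [with Soil=4, Rain=2]  = 6; Growth = -Wet + 2·Soil + 1  [with Wet=6, Soil=4]  = 3.
Change = 1 − 3 = -2.

-2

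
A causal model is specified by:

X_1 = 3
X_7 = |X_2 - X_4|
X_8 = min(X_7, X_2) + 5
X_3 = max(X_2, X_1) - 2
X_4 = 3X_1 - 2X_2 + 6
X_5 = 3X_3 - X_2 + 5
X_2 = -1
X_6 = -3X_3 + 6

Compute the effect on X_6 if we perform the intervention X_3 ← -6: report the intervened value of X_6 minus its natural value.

21

The intervention breaks the incoming arrows to X_3: X_3 = max(X_2, X_1) - 2 no longer applies, and X_3 = -6.
X_6 = -3X_3 + 6  [with X_3=-6]  = 24
Without intervention: X_3 = max(X_2, X_1) - 2  [with X_2=-1, X_1=3]  = 1; X_6 = -3X_3 + 6  [with X_3=1]  = 3.
Change = 24 − 3 = 21.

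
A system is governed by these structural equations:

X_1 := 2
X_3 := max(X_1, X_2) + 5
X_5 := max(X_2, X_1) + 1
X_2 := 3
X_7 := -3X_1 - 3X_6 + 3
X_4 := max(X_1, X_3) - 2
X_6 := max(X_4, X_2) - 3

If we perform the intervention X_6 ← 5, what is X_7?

-18

Intervening sets X_6 = 5 and removes its equation (X_6 := max(X_4, X_2) - 3).
X_7 = -3X_1 - 3X_6 + 3  [with X_1=2, X_6=5]  = -18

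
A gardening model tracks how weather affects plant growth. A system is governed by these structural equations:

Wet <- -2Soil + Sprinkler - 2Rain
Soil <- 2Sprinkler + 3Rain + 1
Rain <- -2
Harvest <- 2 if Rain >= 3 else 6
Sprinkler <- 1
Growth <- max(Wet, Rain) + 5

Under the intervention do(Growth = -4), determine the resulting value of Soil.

-3

do(Growth=-4) replaces the equation Growth <- max(Wet, Rain) + 5 with the constant Growth = -4.
Soil is not downstream of the intervention, so its value is determined by the original equations.
Soil = 2Sprinkler + 3Rain + 1  [with Sprinkler=1, Rain=-2]  = -3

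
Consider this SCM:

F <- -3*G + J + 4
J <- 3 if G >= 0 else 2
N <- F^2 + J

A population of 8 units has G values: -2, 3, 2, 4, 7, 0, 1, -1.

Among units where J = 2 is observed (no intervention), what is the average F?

10.5

Conditioning on J=2 selects the 2 unit(s) with G ∈ {-2, -1}. Their F values: 12, 9. Mean = 10.5.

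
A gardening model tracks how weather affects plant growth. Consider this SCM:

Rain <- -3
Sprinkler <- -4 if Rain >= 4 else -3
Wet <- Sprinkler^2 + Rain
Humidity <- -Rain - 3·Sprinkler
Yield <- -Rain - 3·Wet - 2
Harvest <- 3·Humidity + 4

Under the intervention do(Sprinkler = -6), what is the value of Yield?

do(Sprinkler=-6) replaces the equation Sprinkler <- -4 if Rain >= 4 else -3 with the constant Sprinkler = -6.
Wet = Sprinkler^2 + Rain  [with Sprinkler=-6, Rain=-3]  = 33
Yield = -Rain - 3·Wet - 2  [with Rain=-3, Wet=33]  = -98

-98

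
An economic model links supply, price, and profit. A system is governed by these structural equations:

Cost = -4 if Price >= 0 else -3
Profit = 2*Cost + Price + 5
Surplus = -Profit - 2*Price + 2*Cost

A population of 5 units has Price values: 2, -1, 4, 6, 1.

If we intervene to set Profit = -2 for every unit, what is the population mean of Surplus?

-10.4

The intervention sets Profit=-2 in all 5 units regardless of Price. Recomputing Surplus per unit gives -10, -2, -14, -18, -8; average -10.4.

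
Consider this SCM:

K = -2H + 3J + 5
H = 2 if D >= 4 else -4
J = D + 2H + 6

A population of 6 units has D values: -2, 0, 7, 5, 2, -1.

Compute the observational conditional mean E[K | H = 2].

Observing H=2 restricts to units where H's equation naturally yields 2: D ∈ {7, 5}. In that subpopulation K = 52, 46, mean 49.

49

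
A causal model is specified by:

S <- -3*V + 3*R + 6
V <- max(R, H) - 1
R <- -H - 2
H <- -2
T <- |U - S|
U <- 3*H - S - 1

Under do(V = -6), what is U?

-31

do(V=-6) replaces the equation V <- max(R, H) - 1 with the constant V = -6.
R = -H - 2  [with H=-2]  = 0
S = -3*V + 3*R + 6  [with V=-6, R=0]  = 24
U = 3*H - S - 1  [with H=-2, S=24]  = -31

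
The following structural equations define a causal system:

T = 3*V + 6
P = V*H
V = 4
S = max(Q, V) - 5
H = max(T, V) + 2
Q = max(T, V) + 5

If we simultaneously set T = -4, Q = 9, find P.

24

Setting T = -4, Q = 9 by intervention discards those variables' equations.
H = max(T, V) + 2  [with T=-4, V=4]  = 6
P = V*H  [with V=4, H=6]  = 24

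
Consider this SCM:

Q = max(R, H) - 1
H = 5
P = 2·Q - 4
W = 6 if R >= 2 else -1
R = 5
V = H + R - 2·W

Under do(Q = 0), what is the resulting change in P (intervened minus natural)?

The intervention breaks the incoming arrows to Q: Q = max(R, H) - 1 no longer applies, and Q = 0.
P = 2·Q - 4  [with Q=0]  = -4
Without intervention: Q = max(R, H) - 1  [with R=5, H=5]  = 4; P = 2·Q - 4  [with Q=4]  = 4.
Change = -4 − 4 = -8.

-8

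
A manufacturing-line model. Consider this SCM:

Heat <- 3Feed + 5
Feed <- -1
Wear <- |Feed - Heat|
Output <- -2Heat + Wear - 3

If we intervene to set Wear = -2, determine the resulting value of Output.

The intervention breaks the incoming arrows to Wear: Wear <- |Feed - Heat| no longer applies, and Wear = -2.
Heat = 3Feed + 5  [with Feed=-1]  = 2
Output = -2Heat + Wear - 3  [with Heat=2, Wear=-2]  = -9

-9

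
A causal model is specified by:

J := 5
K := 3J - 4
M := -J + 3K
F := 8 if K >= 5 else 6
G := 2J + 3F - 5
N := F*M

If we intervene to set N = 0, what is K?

do(N=0) replaces the equation N := F*M with the constant N = 0.
K is not downstream of the intervention, so its value is determined by the original equations.
K = 3J - 4  [with J=5]  = 11

11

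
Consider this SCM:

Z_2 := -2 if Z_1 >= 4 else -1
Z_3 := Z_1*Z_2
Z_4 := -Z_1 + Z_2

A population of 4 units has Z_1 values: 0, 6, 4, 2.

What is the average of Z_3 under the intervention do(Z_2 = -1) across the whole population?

-3

The intervention sets Z_2=-1 in all 4 units regardless of Z_1. Recomputing Z_3 per unit gives 0, -6, -4, -2; average -3.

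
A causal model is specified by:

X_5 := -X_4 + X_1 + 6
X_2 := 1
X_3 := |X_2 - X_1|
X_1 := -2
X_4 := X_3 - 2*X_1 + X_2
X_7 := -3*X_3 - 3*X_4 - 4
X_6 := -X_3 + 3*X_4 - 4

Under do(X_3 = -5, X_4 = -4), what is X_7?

Under do(X_3 = -5, X_4 = -4), each intervened variable's structural equation is replaced by its fixed value.
X_7 = -3*X_3 - 3*X_4 - 4  [with X_3=-5, X_4=-4]  = 23

23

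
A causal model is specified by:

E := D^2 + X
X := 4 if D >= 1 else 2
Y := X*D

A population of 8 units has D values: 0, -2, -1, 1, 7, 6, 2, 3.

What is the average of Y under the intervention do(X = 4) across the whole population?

Under do(X=4), X's equation is replaced by X=4 for every unit. Per-unit Y: 0, -8, -4, 4, 28, 24, 8, 12. Mean = 8.

8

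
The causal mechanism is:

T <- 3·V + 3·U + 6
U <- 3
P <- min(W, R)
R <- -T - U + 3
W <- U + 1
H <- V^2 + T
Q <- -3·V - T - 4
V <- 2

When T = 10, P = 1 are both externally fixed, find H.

14

Under do(T = 10, P = 1), each intervened variable's structural equation is replaced by its fixed value.
H = V^2 + T  [with V=2, T=10]  = 14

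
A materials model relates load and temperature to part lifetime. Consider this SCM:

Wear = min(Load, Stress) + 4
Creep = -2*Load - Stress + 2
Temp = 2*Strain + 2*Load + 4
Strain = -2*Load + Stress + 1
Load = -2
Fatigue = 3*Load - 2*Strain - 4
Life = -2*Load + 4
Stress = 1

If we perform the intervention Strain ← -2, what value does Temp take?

-4

The intervention breaks the incoming arrows to Strain: Strain = -2*Load + Stress + 1 no longer applies, and Strain = -2.
Temp = 2*Strain + 2*Load + 4  [with Strain=-2, Load=-2]  = -4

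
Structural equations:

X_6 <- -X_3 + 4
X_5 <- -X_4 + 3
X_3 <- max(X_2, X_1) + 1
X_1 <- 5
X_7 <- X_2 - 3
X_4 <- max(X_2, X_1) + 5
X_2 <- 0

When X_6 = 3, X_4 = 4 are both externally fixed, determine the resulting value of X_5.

-1

Setting X_6 = 3, X_4 = 4 by intervention discards those variables' equations.
X_5 = -X_4 + 3  [with X_4=4]  = -1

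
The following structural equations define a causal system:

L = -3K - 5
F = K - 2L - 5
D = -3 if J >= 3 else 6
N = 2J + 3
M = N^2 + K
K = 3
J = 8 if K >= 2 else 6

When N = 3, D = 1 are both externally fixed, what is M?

Under do(N = 3, D = 1), each intervened variable's structural equation is replaced by its fixed value.
M = N^2 + K  [with N=3, K=3]  = 12

12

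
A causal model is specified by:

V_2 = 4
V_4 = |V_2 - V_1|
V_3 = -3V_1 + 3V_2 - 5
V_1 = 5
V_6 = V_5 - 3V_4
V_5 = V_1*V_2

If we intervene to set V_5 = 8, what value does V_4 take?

1

The intervention breaks the incoming arrows to V_5: V_5 = V_1*V_2 no longer applies, and V_5 = 8.
Since V_4 is not a descendant of the intervened variable, it is unaffected.
V_4 = |V_2 - V_1|  [with V_2=4, V_1=5]  = 1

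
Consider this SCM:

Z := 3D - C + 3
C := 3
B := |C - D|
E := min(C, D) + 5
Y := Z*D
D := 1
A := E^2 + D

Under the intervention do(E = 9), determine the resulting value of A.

The intervention breaks the incoming arrows to E: E := min(C, D) + 5 no longer applies, and E = 9.
A = E^2 + D  [with E=9, D=1]  = 82

82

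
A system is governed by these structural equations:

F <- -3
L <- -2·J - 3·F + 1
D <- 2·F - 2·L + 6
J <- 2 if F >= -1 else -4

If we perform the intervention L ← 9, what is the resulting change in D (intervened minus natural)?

18

The intervention breaks the incoming arrows to L: L <- -2·J - 3·F + 1 no longer applies, and L = 9.
D = 2·F - 2·L + 6  [with F=-3, L=9]  = -18
Without intervention: J = 2 if F >= -1 else -4  [with F=-3]  = -4; L = -2·J - 3·F + 1  [with J=-4, F=-3]  = 18; D = 2·F - 2·L + 6  [with F=-3, L=18]  = -36.
Change = -18 − (-36) = 18.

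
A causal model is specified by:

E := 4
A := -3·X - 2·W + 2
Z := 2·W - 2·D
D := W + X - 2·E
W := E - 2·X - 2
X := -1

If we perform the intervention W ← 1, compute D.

The intervention breaks the incoming arrows to W: W := E - 2·X - 2 no longer applies, and W = 1.
D = W + X - 2·E  [with W=1, X=-1, E=4]  = -8

-8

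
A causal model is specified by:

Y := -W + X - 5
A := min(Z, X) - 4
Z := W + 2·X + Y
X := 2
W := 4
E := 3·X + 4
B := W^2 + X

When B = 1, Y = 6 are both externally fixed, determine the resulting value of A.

Under do(B = 1, Y = 6), each intervened variable's structural equation is replaced by its fixed value.
Z = W + 2·X + Y  [with W=4, X=2, Y=6]  = 14
A = min(Z, X) - 4  [with Z=14, X=2]  = -2

-2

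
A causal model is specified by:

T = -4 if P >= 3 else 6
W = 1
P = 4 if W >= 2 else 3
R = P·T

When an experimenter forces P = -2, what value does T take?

The intervention breaks the incoming arrows to P: P = 4 if W >= 2 else 3 no longer applies, and P = -2.
T = -4 if P >= 3 else 6  [with P=-2]  = 6

6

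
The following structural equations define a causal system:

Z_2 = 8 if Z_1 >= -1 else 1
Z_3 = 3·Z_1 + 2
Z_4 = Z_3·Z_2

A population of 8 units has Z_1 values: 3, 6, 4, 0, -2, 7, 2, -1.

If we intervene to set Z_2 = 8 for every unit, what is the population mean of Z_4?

73

The intervention sets Z_2=8 in all 8 units regardless of Z_1. Recomputing Z_4 per unit gives 88, 160, 112, 16, -32, 184, 64, -8; average 73.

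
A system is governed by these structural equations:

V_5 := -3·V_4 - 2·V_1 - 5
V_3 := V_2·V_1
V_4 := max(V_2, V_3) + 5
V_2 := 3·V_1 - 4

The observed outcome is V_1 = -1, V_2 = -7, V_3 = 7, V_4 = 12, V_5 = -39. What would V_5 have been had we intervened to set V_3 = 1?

do(V_3=1) replaces the equation V_3 := V_2·V_1 with the constant V_3 = 1.
V_2 = 3·V_1 - 4  [with V_1=-1]  = -7
V_4 = max(V_2, V_3) + 5  [with V_2=-7, V_3=1]  = 6
V_5 = -3·V_4 - 2·V_1 - 5  [with V_4=6, V_1=-1]  = -21

-21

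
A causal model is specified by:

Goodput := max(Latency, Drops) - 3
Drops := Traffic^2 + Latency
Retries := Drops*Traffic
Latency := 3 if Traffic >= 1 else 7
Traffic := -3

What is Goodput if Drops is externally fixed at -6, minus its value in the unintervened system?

do(Drops=-6) replaces the equation Drops := Traffic^2 + Latency with the constant Drops = -6.
Latency = 3 if Traffic >= 1 else 7  [with Traffic=-3]  = 7
Goodput = max(Latency, Drops) - 3  [with Latency=7, Drops=-6]  = 4
Without intervention: Latency = 3 if Traffic >= 1 else 7  [with Traffic=-3]  = 7; Drops = Traffic^2 + Latency  [with Traffic=-3, Latency=7]  = 16; Goodput = max(Latency, Drops) - 3  [with Latency=7, Drops=16]  = 13.
Change = 4 − 13 = -9.

-9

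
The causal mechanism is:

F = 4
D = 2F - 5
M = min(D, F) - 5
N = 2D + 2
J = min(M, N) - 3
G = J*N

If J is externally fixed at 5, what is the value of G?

40

The intervention breaks the incoming arrows to J: J = min(M, N) - 3 no longer applies, and J = 5.
D = 2F - 5  [with F=4]  = 3
N = 2D + 2  [with D=3]  = 8
G = J*N  [with J=5, N=8]  = 40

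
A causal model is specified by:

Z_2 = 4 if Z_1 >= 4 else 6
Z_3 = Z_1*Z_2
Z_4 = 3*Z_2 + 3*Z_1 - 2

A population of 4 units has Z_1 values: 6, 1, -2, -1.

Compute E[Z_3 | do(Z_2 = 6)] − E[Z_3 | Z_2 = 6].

The intervention sets Z_2=6 in all 4 units regardless of Z_1. Recomputing Z_3 per unit gives 36, 6, -12, -6; average 6.
E[Z_3|Z_2=6] averages over only the 3 units with Z_2=6 (Z_1 = 1, -2, -1): Z_3 = 6, -12, -6, mean -4.
Difference = 6 − (-4) = 10.

10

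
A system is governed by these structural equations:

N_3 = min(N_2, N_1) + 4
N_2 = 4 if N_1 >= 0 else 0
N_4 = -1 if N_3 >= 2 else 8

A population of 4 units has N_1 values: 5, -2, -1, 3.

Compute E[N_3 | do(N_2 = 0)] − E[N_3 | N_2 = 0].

0.75

Under do(N_2=0), N_2's equation is replaced by N_2=0 for every unit. Per-unit N_3: 4, 2, 3, 4. Mean = 3.25.
Conditioning on N_2=0 selects the 2 unit(s) with N_1 ∈ {-2, -1}. Their N_3 values: 2, 3. Mean = 2.5.
Difference = 3.25 − 2.5 = 0.75.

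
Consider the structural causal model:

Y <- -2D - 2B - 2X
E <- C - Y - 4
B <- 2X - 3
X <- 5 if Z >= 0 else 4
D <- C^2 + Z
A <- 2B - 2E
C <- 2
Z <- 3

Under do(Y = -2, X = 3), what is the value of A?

6

Under do(Y = -2, X = 3), each intervened variable's structural equation is replaced by its fixed value.
B = 2X - 3  [with X=3]  = 3
E = C - Y - 4  [with C=2, Y=-2]  = 0
A = 2B - 2E  [with B=3, E=0]  = 6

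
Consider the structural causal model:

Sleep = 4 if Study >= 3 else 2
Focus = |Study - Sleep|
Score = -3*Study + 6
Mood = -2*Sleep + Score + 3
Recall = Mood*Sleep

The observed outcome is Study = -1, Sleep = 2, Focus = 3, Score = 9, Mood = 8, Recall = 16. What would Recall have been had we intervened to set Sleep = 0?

Under do(Sleep=0), the mechanism Sleep = 4 if Study >= 3 else 2 is discarded; Sleep is fixed at 0.
Score = -3*Study + 6  [with Study=-1]  = 9
Mood = -2*Sleep + Score + 3  [with Sleep=0, Score=9]  = 12
Recall = Mood*Sleep  [with Mood=12, Sleep=0]  = 0

0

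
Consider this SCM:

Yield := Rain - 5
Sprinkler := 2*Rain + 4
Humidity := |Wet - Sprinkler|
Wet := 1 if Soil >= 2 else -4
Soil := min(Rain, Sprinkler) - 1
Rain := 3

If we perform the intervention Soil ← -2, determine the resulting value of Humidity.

do(Soil=-2) replaces the equation Soil := min(Rain, Sprinkler) - 1 with the constant Soil = -2.
Sprinkler = 2*Rain + 4  [with Rain=3]  = 10
Wet = 1 if Soil >= 2 else -4  [with Soil=-2]  = -4
Humidity = |Wet - Sprinkler|  [with Wet=-4, Sprinkler=10]  = 14

14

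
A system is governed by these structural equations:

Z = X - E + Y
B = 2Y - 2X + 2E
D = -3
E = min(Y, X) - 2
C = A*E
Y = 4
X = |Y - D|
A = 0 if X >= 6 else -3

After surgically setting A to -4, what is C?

Intervening sets A = -4 and removes its equation (A = 0 if X >= 6 else -3).
X = |Y - D|  [with Y=4, D=-3]  = 7
E = min(Y, X) - 2  [with Y=4, X=7]  = 2
C = A*E  [with A=-4, E=2]  = -8

-8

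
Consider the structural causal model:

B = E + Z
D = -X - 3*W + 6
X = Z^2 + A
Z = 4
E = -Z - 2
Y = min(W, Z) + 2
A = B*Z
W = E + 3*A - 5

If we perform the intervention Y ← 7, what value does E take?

do(Y=7) replaces the equation Y = min(W, Z) + 2 with the constant Y = 7.
E is not downstream of the intervention, so its value is determined by the original equations.
E = -Z - 2  [with Z=4]  = -6

-6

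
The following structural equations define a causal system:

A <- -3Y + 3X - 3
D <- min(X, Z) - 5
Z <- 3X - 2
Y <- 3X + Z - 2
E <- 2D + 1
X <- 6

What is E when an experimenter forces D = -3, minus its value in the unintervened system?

-8

The intervention breaks the incoming arrows to D: D <- min(X, Z) - 5 no longer applies, and D = -3.
E = 2D + 1  [with D=-3]  = -5
Without intervention: Z = 3X - 2  [with X=6]  = 16; D = min(X, Z) - 5  [with X=6, Z=16]  = 1; E = 2D + 1  [with D=1]  = 3.
Change = -5 − 3 = -8.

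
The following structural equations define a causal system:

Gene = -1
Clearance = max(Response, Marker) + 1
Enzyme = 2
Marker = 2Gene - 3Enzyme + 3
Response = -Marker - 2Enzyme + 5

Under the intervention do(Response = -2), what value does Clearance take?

Intervening sets Response = -2 and removes its equation (Response = -Marker - 2Enzyme + 5).
Marker = 2Gene - 3Enzyme + 3  [with Gene=-1, Enzyme=2]  = -5
Clearance = max(Response, Marker) + 1  [with Response=-2, Marker=-5]  = -1

-1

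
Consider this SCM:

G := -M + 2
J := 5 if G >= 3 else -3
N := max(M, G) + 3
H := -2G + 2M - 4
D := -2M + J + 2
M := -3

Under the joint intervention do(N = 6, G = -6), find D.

5

Setting N = 6, G = -6 by intervention discards those variables' equations.
J = 5 if G >= 3 else -3  [with G=-6]  = -3
D = -2M + J + 2  [with M=-3, J=-3]  = 5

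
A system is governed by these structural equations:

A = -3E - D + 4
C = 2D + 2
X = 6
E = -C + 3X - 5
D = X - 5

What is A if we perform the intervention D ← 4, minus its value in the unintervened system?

15

do(D=4) replaces the equation D = X - 5 with the constant D = 4.
C = 2D + 2  [with D=4]  = 10
E = -C + 3X - 5  [with C=10, X=6]  = 3
A = -3E - D + 4  [with E=3, D=4]  = -9
Without intervention: D = X - 5  [with X=6]  = 1; C = 2D + 2  [with D=1]  = 4; E = -C + 3X - 5  [with C=4, X=6]  = 9; A = -3E - D + 4  [with E=9, D=1]  = -24.
Change = -9 − (-24) = 15.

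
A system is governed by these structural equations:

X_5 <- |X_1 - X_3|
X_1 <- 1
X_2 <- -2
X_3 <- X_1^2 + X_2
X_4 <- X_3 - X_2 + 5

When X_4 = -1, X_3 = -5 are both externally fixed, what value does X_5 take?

The joint intervention fixes X_4 = -1, X_3 = -5, removing each variable's own equation.
X_5 = |X_1 - X_3|  [with X_1=1, X_3=-5]  = 6

6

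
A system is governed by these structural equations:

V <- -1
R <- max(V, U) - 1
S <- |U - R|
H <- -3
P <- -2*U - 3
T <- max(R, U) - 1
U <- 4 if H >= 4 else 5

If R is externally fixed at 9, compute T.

8

The intervention breaks the incoming arrows to R: R <- max(V, U) - 1 no longer applies, and R = 9.
U = 4 if H >= 4 else 5  [with H=-3]  = 5
T = max(R, U) - 1  [with R=9, U=5]  = 8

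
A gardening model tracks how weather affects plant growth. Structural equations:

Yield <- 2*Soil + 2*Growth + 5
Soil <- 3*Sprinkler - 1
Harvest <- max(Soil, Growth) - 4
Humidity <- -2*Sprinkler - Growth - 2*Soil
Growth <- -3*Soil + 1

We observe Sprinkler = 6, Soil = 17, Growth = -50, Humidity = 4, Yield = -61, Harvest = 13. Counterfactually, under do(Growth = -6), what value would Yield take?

do(Growth=-6) replaces the equation Growth <- -3*Soil + 1 with the constant Growth = -6.
Soil = 3*Sprinkler - 1  [with Sprinkler=6]  = 17
Yield = 2*Soil + 2*Growth + 5  [with Soil=17, Growth=-6]  = 27

27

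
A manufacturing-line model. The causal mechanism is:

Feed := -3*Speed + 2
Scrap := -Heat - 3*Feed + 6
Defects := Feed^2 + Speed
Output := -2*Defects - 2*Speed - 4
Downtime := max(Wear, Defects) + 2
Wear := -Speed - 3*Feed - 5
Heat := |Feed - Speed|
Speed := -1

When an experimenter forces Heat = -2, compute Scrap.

-7

The intervention breaks the incoming arrows to Heat: Heat := |Feed - Speed| no longer applies, and Heat = -2.
Feed = -3*Speed + 2  [with Speed=-1]  = 5
Scrap = -Heat - 3*Feed + 6  [with Heat=-2, Feed=5]  = -7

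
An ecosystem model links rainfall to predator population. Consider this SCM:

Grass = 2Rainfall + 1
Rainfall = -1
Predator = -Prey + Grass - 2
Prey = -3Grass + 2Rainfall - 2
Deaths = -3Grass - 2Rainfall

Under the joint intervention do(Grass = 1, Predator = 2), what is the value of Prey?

-7

The joint intervention fixes Grass = 1, Predator = 2, removing each variable's own equation.
Prey = -3Grass + 2Rainfall - 2  [with Grass=1, Rainfall=-1]  = -7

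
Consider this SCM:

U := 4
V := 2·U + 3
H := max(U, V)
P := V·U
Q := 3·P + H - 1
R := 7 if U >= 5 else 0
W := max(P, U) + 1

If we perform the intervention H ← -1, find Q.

do(H=-1) replaces the equation H := max(U, V) with the constant H = -1.
V = 2·U + 3  [with U=4]  = 11
P = V·U  [with V=11, U=4]  = 44
Q = 3·P + H - 1  [with P=44, H=-1]  = 130

130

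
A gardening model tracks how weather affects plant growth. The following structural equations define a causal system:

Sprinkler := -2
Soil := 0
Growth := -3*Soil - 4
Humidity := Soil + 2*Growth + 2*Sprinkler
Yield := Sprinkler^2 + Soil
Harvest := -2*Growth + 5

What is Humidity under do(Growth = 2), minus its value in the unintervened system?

The intervention breaks the incoming arrows to Growth: Growth := -3*Soil - 4 no longer applies, and Growth = 2.
Humidity = Soil + 2*Growth + 2*Sprinkler  [with Soil=0, Growth=2, Sprinkler=-2]  = 0
Without intervention: Growth = -3*Soil - 4  [with Soil=0]  = -4; Humidity = Soil + 2*Growth + 2*Sprinkler  [with Soil=0, Growth=-4, Sprinkler=-2]  = -12.
Change = 0 − (-12) = 12.

12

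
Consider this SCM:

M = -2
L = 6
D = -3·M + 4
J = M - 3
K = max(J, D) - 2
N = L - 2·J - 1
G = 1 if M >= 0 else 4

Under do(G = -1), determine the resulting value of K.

The intervention breaks the incoming arrows to G: G = 1 if M >= 0 else 4 no longer applies, and G = -1.
K is not downstream of the intervention, so its value is determined by the original equations.
D = -3·M + 4  [with M=-2]  = 10
J = M - 3  [with M=-2]  = -5
K = max(J, D) - 2  [with J=-5, D=10]  = 8

8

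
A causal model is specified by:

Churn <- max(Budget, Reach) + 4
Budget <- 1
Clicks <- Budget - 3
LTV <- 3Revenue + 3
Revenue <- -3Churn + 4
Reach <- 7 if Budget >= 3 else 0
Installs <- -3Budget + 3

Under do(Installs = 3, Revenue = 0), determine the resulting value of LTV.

Setting Installs = 3, Revenue = 0 by intervention discards those variables' equations.
LTV = 3Revenue + 3  [with Revenue=0]  = 3

3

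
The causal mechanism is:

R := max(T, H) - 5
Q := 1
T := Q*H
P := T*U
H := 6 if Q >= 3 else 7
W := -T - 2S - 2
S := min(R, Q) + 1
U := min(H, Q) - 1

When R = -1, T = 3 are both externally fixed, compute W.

Under do(R = -1, T = 3), each intervened variable's structural equation is replaced by its fixed value.
S = min(R, Q) + 1  [with R=-1, Q=1]  = 0
W = -T - 2S - 2  [with T=3, S=0]  = -5

-5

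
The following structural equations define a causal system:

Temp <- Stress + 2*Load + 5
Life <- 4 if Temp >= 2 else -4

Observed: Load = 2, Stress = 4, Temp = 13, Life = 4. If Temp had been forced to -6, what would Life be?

-4

The intervention breaks the incoming arrows to Temp: Temp <- Stress + 2*Load + 5 no longer applies, and Temp = -6.
Life = 4 if Temp >= 2 else -4  [with Temp=-6]  = -4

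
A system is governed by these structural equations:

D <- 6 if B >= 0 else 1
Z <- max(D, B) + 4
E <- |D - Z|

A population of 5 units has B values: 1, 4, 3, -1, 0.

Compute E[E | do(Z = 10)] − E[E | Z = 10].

1

do(Z=10) breaks Z's dependence on B. With Z=10 fixed, E across the units is 4, 4, 4, 9, 4, mean 5.
E[E|Z=10] averages over only the 4 units with Z=10 (B = 1, 4, 3, 0): E = 4, 4, 4, 4, mean 4.
Difference = 5 − 4 = 1.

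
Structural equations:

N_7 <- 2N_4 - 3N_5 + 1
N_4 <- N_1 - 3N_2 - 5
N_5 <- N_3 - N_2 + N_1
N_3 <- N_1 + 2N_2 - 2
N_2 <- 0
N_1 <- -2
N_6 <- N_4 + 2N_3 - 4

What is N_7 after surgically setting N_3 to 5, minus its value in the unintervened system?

The intervention breaks the incoming arrows to N_3: N_3 <- N_1 + 2N_2 - 2 no longer applies, and N_3 = 5.
N_4 = N_1 - 3N_2 - 5  [with N_1=-2, N_2=0]  = -7
N_5 = N_3 - N_2 + N_1  [with N_3=5, N_2=0, N_1=-2]  = 3
N_7 = 2N_4 - 3N_5 + 1  [with N_4=-7, N_5=3]  = -22
Without intervention: N_3 = N_1 + 2N_2 - 2  [with N_1=-2, N_2=0]  = -4; N_4 = N_1 - 3N_2 - 5  [with N_1=-2, N_2=0]  = -7; N_5 = N_3 - N_2 + N_1  [with N_3=-4, N_2=0, N_1=-2]  = -6; N_7 = 2N_4 - 3N_5 + 1  [with N_4=-7, N_5=-6]  = 5.
Change = -22 − 5 = -27.

-27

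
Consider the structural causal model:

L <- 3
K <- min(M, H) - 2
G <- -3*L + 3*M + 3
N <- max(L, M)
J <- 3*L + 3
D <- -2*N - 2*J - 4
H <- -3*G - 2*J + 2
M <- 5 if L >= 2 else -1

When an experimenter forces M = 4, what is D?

-36

Under do(M=4), the mechanism M <- 5 if L >= 2 else -1 is discarded; M is fixed at 4.
N = max(L, M)  [with L=3, M=4]  = 4
J = 3*L + 3  [with L=3]  = 12
D = -2*N - 2*J - 4  [with N=4, J=12]  = -36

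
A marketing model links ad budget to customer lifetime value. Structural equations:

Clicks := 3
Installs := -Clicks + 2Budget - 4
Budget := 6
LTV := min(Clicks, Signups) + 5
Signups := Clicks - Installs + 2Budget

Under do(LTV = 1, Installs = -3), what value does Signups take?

18

Under do(LTV = 1, Installs = -3), each intervened variable's structural equation is replaced by its fixed value.
Signups = Clicks - Installs + 2Budget  [with Clicks=3, Installs=-3, Budget=6]  = 18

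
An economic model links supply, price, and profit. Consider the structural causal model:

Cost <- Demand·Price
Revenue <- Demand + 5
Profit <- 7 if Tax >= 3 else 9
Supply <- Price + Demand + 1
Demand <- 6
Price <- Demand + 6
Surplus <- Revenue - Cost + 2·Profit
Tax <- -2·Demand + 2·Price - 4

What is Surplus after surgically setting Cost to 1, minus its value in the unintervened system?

do(Cost=1) replaces the equation Cost <- Demand·Price with the constant Cost = 1.
Price = Demand + 6  [with Demand=6]  = 12
Revenue = Demand + 5  [with Demand=6]  = 11
Tax = -2·Demand + 2·Price - 4  [with Demand=6, Price=12]  = 8
Profit = 7 if Tax >= 3 else 9  [with Tax=8]  = 7
Surplus = Revenue - Cost + 2·Profit  [with Revenue=11, Cost=1, Profit=7]  = 24
Without intervention: Price = Demand + 6  [with Demand=6]  = 12; Cost = Demand·Price  [with Demand=6, Price=12]  = 72; Revenue = Demand + 5  [with Demand=6]  = 11; Tax = -2·Demand + 2·Price - 4  [with Demand=6, Price=12]  = 8; Profit = 7 if Tax >= 3 else 9  [with Tax=8]  = 7; Surplus = Revenue - Cost + 2·Profit  [with Revenue=11, Cost=72, Profit=7]  = -47.
Change = 24 − (-47) = 71.

71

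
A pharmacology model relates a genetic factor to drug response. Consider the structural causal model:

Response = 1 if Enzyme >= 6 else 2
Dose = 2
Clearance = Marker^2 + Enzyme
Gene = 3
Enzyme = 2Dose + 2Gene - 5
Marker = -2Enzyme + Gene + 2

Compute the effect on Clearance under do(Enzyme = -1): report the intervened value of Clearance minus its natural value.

18

The intervention breaks the incoming arrows to Enzyme: Enzyme = 2Dose + 2Gene - 5 no longer applies, and Enzyme = -1.
Marker = -2Enzyme + Gene + 2  [with Enzyme=-1, Gene=3]  = 7
Clearance = Marker^2 + Enzyme  [with Marker=7, Enzyme=-1]  = 48
Without intervention: Enzyme = 2Dose + 2Gene - 5  [with Dose=2, Gene=3]  = 5; Marker = -2Enzyme + Gene + 2  [with Enzyme=5, Gene=3]  = -5; Clearance = Marker^2 + Enzyme  [with Marker=-5, Enzyme=5]  = 30.
Change = 48 − 30 = 18.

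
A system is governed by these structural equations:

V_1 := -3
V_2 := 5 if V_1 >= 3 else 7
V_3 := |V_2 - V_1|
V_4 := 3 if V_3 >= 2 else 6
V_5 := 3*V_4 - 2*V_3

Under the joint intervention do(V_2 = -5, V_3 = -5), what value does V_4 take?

6

Setting V_2 = -5, V_3 = -5 by intervention discards those variables' equations.
V_4 = 3 if V_3 >= 2 else 6  [with V_3=-5]  = 6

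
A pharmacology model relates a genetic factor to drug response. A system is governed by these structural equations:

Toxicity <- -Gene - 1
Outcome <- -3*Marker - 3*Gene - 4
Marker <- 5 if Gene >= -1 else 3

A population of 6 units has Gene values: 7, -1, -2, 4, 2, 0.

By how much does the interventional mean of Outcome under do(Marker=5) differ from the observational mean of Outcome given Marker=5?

2.2

The intervention sets Marker=5 in all 6 units regardless of Gene. Recomputing Outcome per unit gives -40, -16, -13, -31, -25, -19; average -24.
Observing Marker=5 restricts to units where Marker's equation naturally yields 5: Gene ∈ {7, -1, 4, 2, 0}. In that subpopulation Outcome = -40, -16, -31, -25, -19, mean -26.2.
Difference = -24 − (-26.2) = 2.2.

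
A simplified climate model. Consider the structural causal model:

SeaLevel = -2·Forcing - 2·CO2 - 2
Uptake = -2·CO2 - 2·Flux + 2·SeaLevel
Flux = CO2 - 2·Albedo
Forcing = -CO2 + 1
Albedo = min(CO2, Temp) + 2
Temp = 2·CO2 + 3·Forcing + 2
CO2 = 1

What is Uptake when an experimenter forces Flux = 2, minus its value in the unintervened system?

-14

Intervening sets Flux = 2 and removes its equation (Flux = CO2 - 2·Albedo).
Forcing = -CO2 + 1  [with CO2=1]  = 0
SeaLevel = -2·Forcing - 2·CO2 - 2  [with Forcing=0, CO2=1]  = -4
Uptake = -2·CO2 - 2·Flux + 2·SeaLevel  [with CO2=1, Flux=2, SeaLevel=-4]  = -14
Without intervention: Forcing = -CO2 + 1  [with CO2=1]  = 0; Temp = 2·CO2 + 3·Forcing + 2  [with CO2=1, Forcing=0]  = 4; Albedo = min(CO2, Temp) + 2  [with CO2=1, Temp=4]  = 3; SeaLevel = -2·Forcing - 2·CO2 - 2  [with Forcing=0, CO2=1]  = -4; Flux = CO2 - 2·Albedo  [with CO2=1, Albedo=3]  = -5; Uptake = -2·CO2 - 2·Flux + 2·SeaLevel  [with CO2=1, Flux=-5, SeaLevel=-4]  = 0.
Change = -14 − 0 = -14.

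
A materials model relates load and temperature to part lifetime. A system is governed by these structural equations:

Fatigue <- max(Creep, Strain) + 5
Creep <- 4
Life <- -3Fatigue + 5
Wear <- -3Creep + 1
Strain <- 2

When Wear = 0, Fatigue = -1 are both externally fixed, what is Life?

8

Setting Wear = 0, Fatigue = -1 by intervention discards those variables' equations.
Life = -3Fatigue + 5  [with Fatigue=-1]  = 8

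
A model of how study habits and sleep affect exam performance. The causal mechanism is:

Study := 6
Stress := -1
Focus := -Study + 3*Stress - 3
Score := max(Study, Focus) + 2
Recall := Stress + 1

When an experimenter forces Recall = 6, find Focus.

-12

do(Recall=6) replaces the equation Recall := Stress + 1 with the constant Recall = 6.
Focus is not downstream of the intervention, so its value is determined by the original equations.
Focus = -Study + 3*Stress - 3  [with Study=6, Stress=-1]  = -12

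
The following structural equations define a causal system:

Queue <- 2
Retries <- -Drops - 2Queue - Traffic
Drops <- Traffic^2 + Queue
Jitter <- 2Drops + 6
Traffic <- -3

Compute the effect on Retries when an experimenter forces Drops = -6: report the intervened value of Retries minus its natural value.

17

The intervention breaks the incoming arrows to Drops: Drops <- Traffic^2 + Queue no longer applies, and Drops = -6.
Retries = -Drops - 2Queue - Traffic  [with Drops=-6, Queue=2, Traffic=-3]  = 5
Without intervention: Drops = Traffic^2 + Queue  [with Traffic=-3, Queue=2]  = 11; Retries = -Drops - 2Queue - Traffic  [with Drops=11, Queue=2, Traffic=-3]  = -12.
Change = 5 − (-12) = 17.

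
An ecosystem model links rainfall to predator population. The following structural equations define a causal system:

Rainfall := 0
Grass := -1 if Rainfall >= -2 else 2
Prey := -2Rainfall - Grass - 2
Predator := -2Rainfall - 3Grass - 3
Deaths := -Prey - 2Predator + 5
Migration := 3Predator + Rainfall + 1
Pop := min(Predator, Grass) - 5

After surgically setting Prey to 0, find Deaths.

5

do(Prey=0) replaces the equation Prey := -2Rainfall - Grass - 2 with the constant Prey = 0.
Grass = -1 if Rainfall >= -2 else 2  [with Rainfall=0]  = -1
Predator = -2Rainfall - 3Grass - 3  [with Rainfall=0, Grass=-1]  = 0
Deaths = -Prey - 2Predator + 5  [with Prey=0, Predator=0]  = 5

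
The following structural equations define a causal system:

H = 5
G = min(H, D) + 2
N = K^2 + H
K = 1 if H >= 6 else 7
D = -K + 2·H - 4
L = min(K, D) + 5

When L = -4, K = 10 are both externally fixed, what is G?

The joint intervention fixes L = -4, K = 10, removing each variable's own equation.
D = -K + 2·H - 4  [with K=10, H=5]  = -4
G = min(H, D) + 2  [with H=5, D=-4]  = -2

-2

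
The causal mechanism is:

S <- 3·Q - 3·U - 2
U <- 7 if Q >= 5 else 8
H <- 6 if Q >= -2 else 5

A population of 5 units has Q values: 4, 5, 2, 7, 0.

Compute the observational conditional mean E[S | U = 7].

-5

Observing U=7 restricts to units where U's equation naturally yields 7: Q ∈ {5, 7}. In that subpopulation S = -8, -2, mean -5.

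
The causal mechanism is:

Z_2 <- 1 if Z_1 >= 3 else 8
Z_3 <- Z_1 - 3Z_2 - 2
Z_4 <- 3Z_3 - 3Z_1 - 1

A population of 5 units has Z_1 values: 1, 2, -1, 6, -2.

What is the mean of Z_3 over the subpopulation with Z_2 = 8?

E[Z_3|Z_2=8] averages over only the 4 units with Z_2=8 (Z_1 = 1, 2, -1, -2): Z_3 = -25, -24, -27, -28, mean -26.

-26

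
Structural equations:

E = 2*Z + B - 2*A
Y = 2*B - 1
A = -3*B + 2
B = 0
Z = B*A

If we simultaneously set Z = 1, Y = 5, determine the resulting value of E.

Setting Z = 1, Y = 5 by intervention discards those variables' equations.
A = -3*B + 2  [with B=0]  = 2
E = 2*Z + B - 2*A  [with Z=1, B=0, A=2]  = -2

-2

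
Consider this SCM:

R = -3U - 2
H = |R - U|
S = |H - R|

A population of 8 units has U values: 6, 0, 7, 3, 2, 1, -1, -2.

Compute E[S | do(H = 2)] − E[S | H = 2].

8

Under do(H=2), H's equation is replaced by H=2 for every unit. Per-unit S: 22, 4, 25, 13, 10, 7, 1, 2. Mean = 10.5.
Observing H=2 restricts to units where H's equation naturally yields 2: U ∈ {0, -1}. In that subpopulation S = 4, 1, mean 2.5.
Difference = 10.5 − 2.5 = 8.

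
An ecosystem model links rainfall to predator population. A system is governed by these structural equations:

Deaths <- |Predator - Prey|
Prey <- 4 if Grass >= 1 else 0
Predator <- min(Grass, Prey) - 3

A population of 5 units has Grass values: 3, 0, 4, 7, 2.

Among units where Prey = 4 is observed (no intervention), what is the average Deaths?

E[Deaths|Prey=4] averages over only the 4 units with Prey=4 (Grass = 3, 4, 7, 2): Deaths = 4, 3, 3, 5, mean 3.75.

3.75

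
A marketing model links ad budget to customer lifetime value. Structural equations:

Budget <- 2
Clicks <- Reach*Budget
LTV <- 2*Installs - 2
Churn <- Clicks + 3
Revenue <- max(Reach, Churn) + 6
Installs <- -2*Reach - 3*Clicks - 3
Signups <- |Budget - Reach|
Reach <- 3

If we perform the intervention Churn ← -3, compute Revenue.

Intervening sets Churn = -3 and removes its equation (Churn <- Clicks + 3).
Revenue = max(Reach, Churn) + 6  [with Reach=3, Churn=-3]  = 9

9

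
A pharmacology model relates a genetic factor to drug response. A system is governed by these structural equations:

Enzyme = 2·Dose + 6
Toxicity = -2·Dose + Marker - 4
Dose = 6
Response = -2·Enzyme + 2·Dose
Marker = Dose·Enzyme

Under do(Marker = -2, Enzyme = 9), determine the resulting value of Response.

The joint intervention fixes Marker = -2, Enzyme = 9, removing each variable's own equation.
Response = -2·Enzyme + 2·Dose  [with Enzyme=9, Dose=6]  = -6

-6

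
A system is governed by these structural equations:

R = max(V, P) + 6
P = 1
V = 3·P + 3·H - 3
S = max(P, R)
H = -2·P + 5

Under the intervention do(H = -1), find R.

7

Under do(H=-1), the mechanism H = -2·P + 5 is discarded; H is fixed at -1.
V = 3·P + 3·H - 3  [with P=1, H=-1]  = -3
R = max(V, P) + 6  [with V=-3, P=1]  = 7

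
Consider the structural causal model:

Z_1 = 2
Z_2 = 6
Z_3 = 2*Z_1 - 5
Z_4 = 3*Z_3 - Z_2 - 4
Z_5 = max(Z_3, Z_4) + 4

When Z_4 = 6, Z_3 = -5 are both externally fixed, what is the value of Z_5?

10

The joint intervention fixes Z_4 = 6, Z_3 = -5, removing each variable's own equation.
Z_5 = max(Z_3, Z_4) + 4  [with Z_3=-5, Z_4=6]  = 10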